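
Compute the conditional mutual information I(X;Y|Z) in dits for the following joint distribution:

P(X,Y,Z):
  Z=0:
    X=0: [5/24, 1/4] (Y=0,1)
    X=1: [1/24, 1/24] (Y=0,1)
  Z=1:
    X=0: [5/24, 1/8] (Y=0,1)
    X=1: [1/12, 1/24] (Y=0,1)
0.0003 dits

Conditional mutual information: I(X;Y|Z) = H(X|Z) + H(Y|Z) - H(X,Y|Z)

H(Z) = 0.2995
H(X,Z) = 0.5172 → H(X|Z) = 0.2176
H(Y,Z) = 0.5924 → H(Y|Z) = 0.2928
H(X,Y,Z) = 0.8097 → H(X,Y|Z) = 0.5102

I(X;Y|Z) = 0.2176 + 0.2928 - 0.5102 = 0.0003 dits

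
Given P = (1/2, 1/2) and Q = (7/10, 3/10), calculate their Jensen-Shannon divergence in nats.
0.0210 nats

Jensen-Shannon divergence is:
JSD(P||Q) = 0.5 × D_KL(P||M) + 0.5 × D_KL(Q||M)
where M = 0.5 × (P + Q) is the mixture distribution.

M = 0.5 × (1/2, 1/2) + 0.5 × (7/10, 3/10) = (3/5, 2/5)

D_KL(P||M) = 0.0204 nats
D_KL(Q||M) = 0.0216 nats

JSD(P||Q) = 0.5 × 0.0204 + 0.5 × 0.0216 = 0.0210 nats

Unlike KL divergence, JSD is symmetric and bounded: 0 ≤ JSD ≤ log(2).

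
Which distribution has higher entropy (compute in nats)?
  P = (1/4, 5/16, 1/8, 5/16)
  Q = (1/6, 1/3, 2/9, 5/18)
Q

Computing entropies in nats:
H(P) = 1.3335
H(Q) = 1.3549

Distribution Q has higher entropy.

Intuition: The distribution closer to uniform (more spread out) has higher entropy.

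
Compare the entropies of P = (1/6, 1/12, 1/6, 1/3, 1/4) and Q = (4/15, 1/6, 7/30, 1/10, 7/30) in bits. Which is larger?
Q

Computing entropies in bits:
H(P) = 2.1887
H(Q) = 2.2513

Distribution Q has higher entropy.

Intuition: The distribution closer to uniform (more spread out) has higher entropy.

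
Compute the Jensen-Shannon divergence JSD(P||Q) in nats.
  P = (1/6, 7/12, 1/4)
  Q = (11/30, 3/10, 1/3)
0.0453 nats

Jensen-Shannon divergence is:
JSD(P||Q) = 0.5 × D_KL(P||M) + 0.5 × D_KL(Q||M)
where M = 0.5 × (P + Q) is the mixture distribution.

M = 0.5 × (1/6, 7/12, 1/4) + 0.5 × (11/30, 3/10, 1/3) = (4/15, 0.441667, 7/24)

D_KL(P||M) = 0.0454 nats
D_KL(Q||M) = 0.0452 nats

JSD(P||Q) = 0.5 × 0.0454 + 0.5 × 0.0452 = 0.0453 nats

Unlike KL divergence, JSD is symmetric and bounded: 0 ≤ JSD ≤ log(2).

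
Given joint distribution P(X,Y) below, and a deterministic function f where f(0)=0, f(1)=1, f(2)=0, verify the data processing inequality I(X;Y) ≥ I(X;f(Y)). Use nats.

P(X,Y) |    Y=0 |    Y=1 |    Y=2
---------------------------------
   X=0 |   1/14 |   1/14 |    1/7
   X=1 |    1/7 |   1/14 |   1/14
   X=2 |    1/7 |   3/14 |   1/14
I(X;Y) = 0.0658, I(X;f(Y)) = 0.0334, inequality holds: 0.0658 ≥ 0.0334

Data Processing Inequality: For any Markov chain X → Y → Z, we have I(X;Y) ≥ I(X;Z).

Here Z = f(Y) is a deterministic function of Y, forming X → Y → Z.

Original I(X;Y) = 0.0658 nats

After applying f:
P(X,Z) where Z=f(Y):
- P(X,Z=0) = P(X,Y=0) + P(X,Y=2)
- P(X,Z=1) = P(X,Y=1)

I(X;Z) = I(X;f(Y)) = 0.0334 nats

Verification: 0.0658 ≥ 0.0334 ✓

Information cannot be created by processing; the function f can only lose information about X.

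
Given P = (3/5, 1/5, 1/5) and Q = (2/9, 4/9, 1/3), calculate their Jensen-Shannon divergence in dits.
0.0336 dits

Jensen-Shannon divergence is:
JSD(P||Q) = 0.5 × D_KL(P||M) + 0.5 × D_KL(Q||M)
where M = 0.5 × (P + Q) is the mixture distribution.

M = 0.5 × (3/5, 1/5, 1/5) + 0.5 × (2/9, 4/9, 1/3) = (0.411111, 0.322222, 4/15)

D_KL(P||M) = 0.0321 dits
D_KL(Q||M) = 0.0350 dits

JSD(P||Q) = 0.5 × 0.0321 + 0.5 × 0.0350 = 0.0336 dits

Unlike KL divergence, JSD is symmetric and bounded: 0 ≤ JSD ≤ log(2).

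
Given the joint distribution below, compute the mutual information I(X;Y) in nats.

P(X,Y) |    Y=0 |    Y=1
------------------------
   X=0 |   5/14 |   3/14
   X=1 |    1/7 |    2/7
0.0423 nats

Mutual information: I(X;Y) = H(X) + H(Y) - H(X,Y)

Marginals:
P(X) = (4/7, 3/7), H(X) = 0.6829 nats
P(Y) = (1/2, 1/2), H(Y) = 0.6931 nats

Joint entropy: H(X,Y) = 1.3337 nats

I(X;Y) = 0.6829 + 0.6931 - 1.3337 = 0.0423 nats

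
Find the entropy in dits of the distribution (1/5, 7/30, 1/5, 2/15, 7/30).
0.6912 dits

Shannon entropy is H(X) = -Σ p(x) log p(x).

For P = (1/5, 7/30, 1/5, 2/15, 7/30):
H = -1/5 × log_10(1/5) -7/30 × log_10(7/30) -1/5 × log_10(1/5) -2/15 × log_10(2/15) -7/30 × log_10(7/30)
H = 0.6912 dits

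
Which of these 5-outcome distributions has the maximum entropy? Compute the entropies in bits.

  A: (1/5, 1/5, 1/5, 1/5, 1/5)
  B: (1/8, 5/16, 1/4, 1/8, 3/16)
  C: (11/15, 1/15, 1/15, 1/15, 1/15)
A

For a discrete distribution over n outcomes, entropy is maximized by the uniform distribution.

Computing entropies:
H(A) = 2.3219 bits
H(B) = 2.2272 bits
H(C) = 1.3700 bits

The uniform distribution (where all probabilities equal 1/5) achieves the maximum entropy of log_2(5) = 2.3219 bits.

Distribution A has the highest entropy.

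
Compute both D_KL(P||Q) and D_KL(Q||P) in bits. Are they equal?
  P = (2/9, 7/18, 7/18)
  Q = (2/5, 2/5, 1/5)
D_KL(P||Q) = 0.1688, D_KL(Q||P) = 0.1636

KL divergence is not symmetric: D_KL(P||Q) ≠ D_KL(Q||P) in general.

D_KL(P||Q) = 0.1688 bits
D_KL(Q||P) = 0.1636 bits

No, they are not equal!

This asymmetry is why KL divergence is not a true distance metric.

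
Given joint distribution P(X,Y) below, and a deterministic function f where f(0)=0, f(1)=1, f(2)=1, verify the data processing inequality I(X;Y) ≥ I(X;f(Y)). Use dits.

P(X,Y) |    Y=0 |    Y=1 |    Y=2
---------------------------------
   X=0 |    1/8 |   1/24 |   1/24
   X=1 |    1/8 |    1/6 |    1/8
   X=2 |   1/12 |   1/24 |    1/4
I(X;Y) = 0.0467, I(X;f(Y)) = 0.0187, inequality holds: 0.0467 ≥ 0.0187

Data Processing Inequality: For any Markov chain X → Y → Z, we have I(X;Y) ≥ I(X;Z).

Here Z = f(Y) is a deterministic function of Y, forming X → Y → Z.

Original I(X;Y) = 0.0467 dits

After applying f:
P(X,Z) where Z=f(Y):
- P(X,Z=0) = P(X,Y=0)
- P(X,Z=1) = P(X,Y=1) + P(X,Y=2)

I(X;Z) = I(X;f(Y)) = 0.0187 dits

Verification: 0.0467 ≥ 0.0187 ✓

Information cannot be created by processing; the function f can only lose information about X.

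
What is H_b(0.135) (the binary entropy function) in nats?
0.3958 nats

The binary entropy function is:
H(p) = -p log(p) - (1-p) log(1-p)

H(0.135) = -0.135 × log_e(0.135) - 0.865 × log_e(0.865)
H(0.135) = 0.3958 nats

Note: Binary entropy is maximized at p=0.5 (H=1 bit) and minimized at p=0 or p=1 (H=0).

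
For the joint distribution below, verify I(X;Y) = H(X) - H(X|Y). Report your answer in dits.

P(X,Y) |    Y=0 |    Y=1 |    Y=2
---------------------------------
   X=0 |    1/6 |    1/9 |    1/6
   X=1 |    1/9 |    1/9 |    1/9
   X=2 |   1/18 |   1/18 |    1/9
I(X;Y) = 0.0048 dits

Mutual information has multiple equivalent forms:
- I(X;Y) = H(X) - H(X|Y)
- I(X;Y) = H(Y) - H(Y|X)
- I(X;Y) = H(X) + H(Y) - H(X,Y)

Computing all quantities:
H(X) = 0.4607, H(Y) = 0.4731, H(X,Y) = 0.9290
H(X|Y) = 0.4559, H(Y|X) = 0.4683

Verification:
H(X) - H(X|Y) = 0.4607 - 0.4559 = 0.0048
H(Y) - H(Y|X) = 0.4731 - 0.4683 = 0.0048
H(X) + H(Y) - H(X,Y) = 0.4607 + 0.4731 - 0.9290 = 0.0048

All forms give I(X;Y) = 0.0048 dits. ✓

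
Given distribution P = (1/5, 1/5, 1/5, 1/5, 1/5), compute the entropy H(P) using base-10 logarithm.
0.6990 dits

Shannon entropy is H(X) = -Σ p(x) log p(x).

For P = (1/5, 1/5, 1/5, 1/5, 1/5):
H = -1/5 × log_10(1/5) -1/5 × log_10(1/5) -1/5 × log_10(1/5) -1/5 × log_10(1/5) -1/5 × log_10(1/5)
H = 0.6990 dits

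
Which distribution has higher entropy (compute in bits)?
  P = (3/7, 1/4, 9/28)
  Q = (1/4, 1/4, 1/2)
P

Computing entropies in bits:
H(P) = 1.5502
H(Q) = 1.5000

Distribution P has higher entropy.

Intuition: The distribution closer to uniform (more spread out) has higher entropy.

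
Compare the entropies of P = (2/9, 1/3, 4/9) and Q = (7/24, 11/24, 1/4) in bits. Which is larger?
Q

Computing entropies in bits:
H(P) = 1.5305
H(Q) = 1.5343

Distribution Q has higher entropy.

Intuition: The distribution closer to uniform (more spread out) has higher entropy.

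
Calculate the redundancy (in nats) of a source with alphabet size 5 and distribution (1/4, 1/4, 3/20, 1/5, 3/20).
0.0253 nats

Redundancy measures how far a source is from maximum entropy:
R = H_max - H(X)

Maximum entropy for 5 symbols: H_max = log_e(5) = 1.6094 nats
Actual entropy: H(X) = 1.5842 nats
Redundancy: R = 1.6094 - 1.5842 = 0.0253 nats

This redundancy represents potential for compression: the source could be compressed by 0.0253 nats per symbol.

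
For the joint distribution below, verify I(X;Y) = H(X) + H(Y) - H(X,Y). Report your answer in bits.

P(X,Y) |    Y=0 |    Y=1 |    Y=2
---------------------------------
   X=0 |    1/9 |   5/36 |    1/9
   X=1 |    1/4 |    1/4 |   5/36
I(X;Y) = 0.0086 bits

Mutual information has multiple equivalent forms:
- I(X;Y) = H(X) - H(X|Y)
- I(X;Y) = H(Y) - H(Y|X)
- I(X;Y) = H(X) + H(Y) - H(X,Y)

Computing all quantities:
H(X) = 0.9436, H(Y) = 1.5605, H(X,Y) = 2.4955
H(X|Y) = 0.9350, H(Y|X) = 1.5519

Verification:
H(X) - H(X|Y) = 0.9436 - 0.9350 = 0.0086
H(Y) - H(Y|X) = 1.5605 - 1.5519 = 0.0086
H(X) + H(Y) - H(X,Y) = 0.9436 + 1.5605 - 2.4955 = 0.0086

All forms give I(X;Y) = 0.0086 bits. ✓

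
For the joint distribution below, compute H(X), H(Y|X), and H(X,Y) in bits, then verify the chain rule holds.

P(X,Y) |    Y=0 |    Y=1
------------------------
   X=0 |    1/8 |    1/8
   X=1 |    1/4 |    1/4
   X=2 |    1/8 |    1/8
H(X,Y) = 2.5000, H(X) = 1.5000, H(Y|X) = 1.0000 (all in bits)

Chain rule: H(X,Y) = H(X) + H(Y|X)

Left side — joint entropy directly:
H(X,Y) = -Σ p(x,y) log p(x,y) = 2.5000 bits

Right side — compute H(Y|X) from the conditional distributions:
P(X) = (1/4, 1/2, 1/4), so H(X) = 1.5000 bits
H(Y|X) = Σ_x P(X=x) · H(Y|X=x):
  P(Y|X=0) = (1/2, 1/2), H(Y|X=0) = 1.0000, weight P(X=0) = 1/4
  P(Y|X=1) = (1/2, 1/2), H(Y|X=1) = 1.0000, weight P(X=1) = 1/2
  P(Y|X=2) = (1/2, 1/2), H(Y|X=2) = 1.0000, weight P(X=2) = 1/4
H(Y|X) = 1.0000 bits

H(X) + H(Y|X) = 1.5000 + 1.0000 = 2.5000 bits

Both sides equal 2.5000 bits. ✓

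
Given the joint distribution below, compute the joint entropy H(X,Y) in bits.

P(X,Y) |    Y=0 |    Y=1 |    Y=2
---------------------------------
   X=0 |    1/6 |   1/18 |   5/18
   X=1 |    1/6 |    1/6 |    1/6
2.4683 bits

Joint entropy is H(X,Y) = -Σ_{x,y} p(x,y) log p(x,y).

Summing over all non-zero entries:
H(X,Y) = -[1/6·log_2(1/6) + 1/18·log_2(1/18) + 5/18·log_2(5/18) + 1/6·log_2(1/6) + 1/6·log_2(1/6) + 1/6·log_2(1/6)]
H(X,Y) = 2.4683 bits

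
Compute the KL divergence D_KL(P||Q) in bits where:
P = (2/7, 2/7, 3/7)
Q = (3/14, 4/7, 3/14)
0.2614 bits

KL divergence: D_KL(P||Q) = Σ p(x) log(p(x)/q(x))

Computing term by term:
  x=0: 2/7 × log_2[(2/7)/(3/14)] = 2/7 × 0.4150 = 0.1186
  x=1: 2/7 × log_2[(2/7)/(4/7)] = 2/7 × -1.0000 = -0.2857
  x=2: 3/7 × log_2[(3/7)/(3/14)] = 3/7 × 1.0000 = 0.4286

D_KL(P||Q) = 0.2614 bits

Note: KL divergence is always non-negative and equals 0 iff P = Q.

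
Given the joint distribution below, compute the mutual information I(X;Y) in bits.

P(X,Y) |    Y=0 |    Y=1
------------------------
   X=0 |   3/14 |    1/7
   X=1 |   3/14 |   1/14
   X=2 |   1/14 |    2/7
0.1636 bits

Mutual information: I(X;Y) = H(X) + H(Y) - H(X,Y)

Marginals:
P(X) = (5/14, 2/7, 5/14), H(X) = 1.5774 bits
P(Y) = (1/2, 1/2), H(Y) = 1.0000 bits

Joint entropy: H(X,Y) = 2.4138 bits

I(X;Y) = 1.5774 + 1.0000 - 2.4138 = 0.1636 bits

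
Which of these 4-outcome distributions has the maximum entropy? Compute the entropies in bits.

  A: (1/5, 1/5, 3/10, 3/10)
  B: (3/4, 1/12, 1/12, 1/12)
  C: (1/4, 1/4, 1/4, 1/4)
C

For a discrete distribution over n outcomes, entropy is maximized by the uniform distribution.

Computing entropies:
H(A) = 1.9710 bits
H(B) = 1.2075 bits
H(C) = 2.0000 bits

The uniform distribution (where all probabilities equal 1/4) achieves the maximum entropy of log_2(4) = 2.0000 bits.

Distribution C has the highest entropy.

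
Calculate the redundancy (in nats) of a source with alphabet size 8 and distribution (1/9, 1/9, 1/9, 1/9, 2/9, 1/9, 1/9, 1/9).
0.0362 nats

Redundancy measures how far a source is from maximum entropy:
R = H_max - H(X)

Maximum entropy for 8 symbols: H_max = log_e(8) = 2.0794 nats
Actual entropy: H(X) = 2.0432 nats
Redundancy: R = 2.0794 - 2.0432 = 0.0362 nats

This redundancy represents potential for compression: the source could be compressed by 0.0362 nats per symbol.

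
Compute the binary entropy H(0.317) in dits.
0.2713 dits

The binary entropy function is:
H(p) = -p log(p) - (1-p) log(1-p)

H(0.317) = -0.317 × log_10(0.317) - 0.683 × log_10(0.683)
H(0.317) = 0.2713 dits

Note: Binary entropy is maximized at p=0.5 (H=1 bit) and minimized at p=0 or p=1 (H=0).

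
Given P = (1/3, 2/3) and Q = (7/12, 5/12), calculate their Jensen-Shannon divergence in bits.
0.0459 bits

Jensen-Shannon divergence is:
JSD(P||Q) = 0.5 × D_KL(P||M) + 0.5 × D_KL(Q||M)
where M = 0.5 × (P + Q) is the mixture distribution.

M = 0.5 × (1/3, 2/3) + 0.5 × (7/12, 5/12) = (11/24, 13/24)

D_KL(P||M) = 0.0466 bits
D_KL(Q||M) = 0.0452 bits

JSD(P||Q) = 0.5 × 0.0466 + 0.5 × 0.0452 = 0.0459 bits

Unlike KL divergence, JSD is symmetric and bounded: 0 ≤ JSD ≤ log(2).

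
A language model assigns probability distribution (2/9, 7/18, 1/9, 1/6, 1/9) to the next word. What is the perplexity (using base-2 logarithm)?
4.4301

Perplexity is 2^H (or exp(H) for natural log).

First, H = -Σ p log p = 2.1473 bits
Perplexity = 2^2.1473 = 4.4301

Interpretation: The model's uncertainty is equivalent to choosing uniformly among 4.4 options.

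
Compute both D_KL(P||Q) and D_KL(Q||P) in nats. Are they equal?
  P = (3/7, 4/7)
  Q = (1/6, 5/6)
D_KL(P||Q) = 0.1892, D_KL(Q||P) = 0.1570

KL divergence is not symmetric: D_KL(P||Q) ≠ D_KL(Q||P) in general.

D_KL(P||Q) = 0.1892 nats
D_KL(Q||P) = 0.1570 nats

No, they are not equal!

This asymmetry is why KL divergence is not a true distance metric.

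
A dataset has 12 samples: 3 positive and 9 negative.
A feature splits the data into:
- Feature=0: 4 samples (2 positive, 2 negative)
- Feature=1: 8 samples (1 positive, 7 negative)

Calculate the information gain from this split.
0.1156 bits

Information Gain = H(Y) - H(Y|Feature)

Before split:
P(positive) = 3/12 = 0.2500
H(Y) = 0.8113 bits

After split:
Feature=0: H = 1.0000 bits (weight = 4/12)
Feature=1: H = 0.5436 bits (weight = 8/12)
H(Y|Feature) = (4/12)×1.0000 + (8/12)×0.5436 = 0.6957 bits

Information Gain = 0.8113 - 0.6957 = 0.1156 bits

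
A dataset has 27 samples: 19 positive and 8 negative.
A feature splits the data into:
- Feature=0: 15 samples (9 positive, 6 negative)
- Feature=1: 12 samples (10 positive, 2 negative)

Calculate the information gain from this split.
0.0484 bits

Information Gain = H(Y) - H(Y|Feature)

Before split:
P(positive) = 19/27 = 0.7037
H(Y) = 0.8767 bits

After split:
Feature=0: H = 0.9710 bits (weight = 15/27)
Feature=1: H = 0.6500 bits (weight = 12/27)
H(Y|Feature) = (15/27)×0.9710 + (12/27)×0.6500 = 0.8283 bits

Information Gain = 0.8767 - 0.8283 = 0.0484 bits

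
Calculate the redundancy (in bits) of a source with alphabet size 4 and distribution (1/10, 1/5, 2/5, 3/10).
0.1536 bits

Redundancy measures how far a source is from maximum entropy:
R = H_max - H(X)

Maximum entropy for 4 symbols: H_max = log_2(4) = 2.0000 bits
Actual entropy: H(X) = 1.8464 bits
Redundancy: R = 2.0000 - 1.8464 = 0.1536 bits

This redundancy represents potential for compression: the source could be compressed by 0.1536 bits per symbol.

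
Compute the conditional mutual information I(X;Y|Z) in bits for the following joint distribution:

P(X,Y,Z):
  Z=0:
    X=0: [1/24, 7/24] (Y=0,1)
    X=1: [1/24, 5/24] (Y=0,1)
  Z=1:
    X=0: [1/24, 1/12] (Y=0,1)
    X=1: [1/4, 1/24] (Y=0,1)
0.0813 bits

Conditional mutual information: I(X;Y|Z) = H(X|Z) + H(Y|Z) - H(X,Y|Z)

H(Z) = 0.9799
H(X,Z) = 1.9218 → H(X|Z) = 0.9419
H(Y,Z) = 1.6922 → H(Y|Z) = 0.7123
H(X,Y,Z) = 2.5528 → H(X,Y|Z) = 1.5730

I(X;Y|Z) = 0.9419 + 0.7123 - 1.5730 = 0.0813 bits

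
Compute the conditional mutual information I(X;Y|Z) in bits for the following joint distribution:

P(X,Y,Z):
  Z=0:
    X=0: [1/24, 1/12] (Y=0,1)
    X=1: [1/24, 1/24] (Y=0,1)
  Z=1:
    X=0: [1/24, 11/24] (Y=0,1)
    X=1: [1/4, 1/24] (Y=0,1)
0.3763 bits

Conditional mutual information: I(X;Y|Z) = H(X|Z) + H(Y|Z) - H(X,Y|Z)

H(Z) = 0.7383
H(X,Z) = 1.6922 → H(X|Z) = 0.9539
H(Y,Z) = 1.6922 → H(Y|Z) = 0.9539
H(X,Y,Z) = 2.2698 → H(X,Y|Z) = 1.5315

I(X;Y|Z) = 0.9539 + 0.9539 - 1.5315 = 0.3763 bits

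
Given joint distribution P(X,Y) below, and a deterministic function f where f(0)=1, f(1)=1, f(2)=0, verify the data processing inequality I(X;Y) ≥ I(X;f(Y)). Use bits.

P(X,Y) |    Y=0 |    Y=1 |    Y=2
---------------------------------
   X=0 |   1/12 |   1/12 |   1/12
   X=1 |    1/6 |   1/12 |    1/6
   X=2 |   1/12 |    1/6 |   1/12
I(X;Y) = 0.0546, I(X;f(Y)) = 0.0137, inequality holds: 0.0546 ≥ 0.0137

Data Processing Inequality: For any Markov chain X → Y → Z, we have I(X;Y) ≥ I(X;Z).

Here Z = f(Y) is a deterministic function of Y, forming X → Y → Z.

Original I(X;Y) = 0.0546 bits

After applying f:
P(X,Z) where Z=f(Y):
- P(X,Z=0) = P(X,Y=2)
- P(X,Z=1) = P(X,Y=0) + P(X,Y=1)

I(X;Z) = I(X;f(Y)) = 0.0137 bits

Verification: 0.0546 ≥ 0.0137 ✓

Information cannot be created by processing; the function f can only lose information about X.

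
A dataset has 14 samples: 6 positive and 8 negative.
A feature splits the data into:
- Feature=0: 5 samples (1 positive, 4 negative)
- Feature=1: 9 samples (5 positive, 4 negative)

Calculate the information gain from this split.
0.0903 bits

Information Gain = H(Y) - H(Y|Feature)

Before split:
P(positive) = 6/14 = 0.4286
H(Y) = 0.9852 bits

After split:
Feature=0: H = 0.7219 bits (weight = 5/14)
Feature=1: H = 0.9911 bits (weight = 9/14)
H(Y|Feature) = (5/14)×0.7219 + (9/14)×0.9911 = 0.8950 bits

Information Gain = 0.9852 - 0.8950 = 0.0903 bits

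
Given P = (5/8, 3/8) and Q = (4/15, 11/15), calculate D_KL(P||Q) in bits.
0.4052 bits

KL divergence: D_KL(P||Q) = Σ p(x) log(p(x)/q(x))

Computing term by term:
  x=0: 5/8 × log_2[(5/8)/(4/15)] = 5/8 × 1.2288 = 0.7680
  x=1: 3/8 × log_2[(3/8)/(11/15)] = 3/8 × -0.9676 = -0.3628

D_KL(P||Q) = 0.4052 bits

Note: KL divergence is always non-negative and equals 0 iff P = Q.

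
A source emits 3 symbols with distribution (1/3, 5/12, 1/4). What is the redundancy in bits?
0.0304 bits

Redundancy measures how far a source is from maximum entropy:
R = H_max - H(X)

Maximum entropy for 3 symbols: H_max = log_2(3) = 1.5850 bits
Actual entropy: H(X) = 1.5546 bits
Redundancy: R = 1.5850 - 1.5546 = 0.0304 bits

This redundancy represents potential for compression: the source could be compressed by 0.0304 bits per symbol.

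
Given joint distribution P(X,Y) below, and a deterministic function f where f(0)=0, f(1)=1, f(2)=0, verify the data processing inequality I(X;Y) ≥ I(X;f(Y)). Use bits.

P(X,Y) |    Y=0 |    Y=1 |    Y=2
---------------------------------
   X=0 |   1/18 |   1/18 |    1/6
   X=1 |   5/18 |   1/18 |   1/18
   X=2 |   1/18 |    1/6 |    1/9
I(X;Y) = 0.2576, I(X;f(Y)) = 0.0884, inequality holds: 0.2576 ≥ 0.0884

Data Processing Inequality: For any Markov chain X → Y → Z, we have I(X;Y) ≥ I(X;Z).

Here Z = f(Y) is a deterministic function of Y, forming X → Y → Z.

Original I(X;Y) = 0.2576 bits

After applying f:
P(X,Z) where Z=f(Y):
- P(X,Z=0) = P(X,Y=0) + P(X,Y=2)
- P(X,Z=1) = P(X,Y=1)

I(X;Z) = I(X;f(Y)) = 0.0884 bits

Verification: 0.2576 ≥ 0.0884 ✓

Information cannot be created by processing; the function f can only lose information about X.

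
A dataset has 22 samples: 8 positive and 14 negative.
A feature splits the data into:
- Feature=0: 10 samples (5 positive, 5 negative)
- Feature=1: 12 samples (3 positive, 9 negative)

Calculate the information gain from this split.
0.0486 bits

Information Gain = H(Y) - H(Y|Feature)

Before split:
P(positive) = 8/22 = 0.3636
H(Y) = 0.9457 bits

After split:
Feature=0: H = 1.0000 bits (weight = 10/22)
Feature=1: H = 0.8113 bits (weight = 12/22)
H(Y|Feature) = (10/22)×1.0000 + (12/22)×0.8113 = 0.8971 bits

Information Gain = 0.9457 - 0.8971 = 0.0486 bits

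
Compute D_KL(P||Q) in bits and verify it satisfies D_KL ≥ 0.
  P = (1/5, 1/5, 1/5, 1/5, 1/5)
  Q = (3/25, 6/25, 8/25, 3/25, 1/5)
0.1066 bits

KL divergence satisfies the Gibbs inequality: D_KL(P||Q) ≥ 0 for all distributions P, Q.

D_KL(P||Q) = Σ p(x) log(p(x)/q(x))
Term by term:
  x=0: 1/5 × log_2[(1/5)/(3/25)] = 0.1474
  x=1: 1/5 × log_2[(1/5)/(6/25)] = -0.0526
  x=2: 1/5 × log_2[(1/5)/(8/25)] = -0.1356
  x=3: 1/5 × log_2[(1/5)/(3/25)] = 0.1474
  x=4: 1/5 × log_2[(1/5)/(1/5)] = 0.0000
D_KL(P||Q) = 0.1066 bits

D_KL(P||Q) = 0.1066 ≥ 0 ✓

This non-negativity is a fundamental property: relative entropy cannot be negative because it measures how different Q is from P.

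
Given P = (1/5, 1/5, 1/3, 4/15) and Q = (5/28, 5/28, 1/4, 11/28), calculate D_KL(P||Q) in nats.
0.0379 nats

KL divergence: D_KL(P||Q) = Σ p(x) log(p(x)/q(x))

Computing term by term:
  x=0: 1/5 × log_e[(1/5)/(5/28)] = 1/5 × 0.1133 = 0.0227
  x=1: 1/5 × log_e[(1/5)/(5/28)] = 1/5 × 0.1133 = 0.0227
  x=2: 1/3 × log_e[(1/3)/(1/4)] = 1/3 × 0.2877 = 0.0959
  x=3: 4/15 × log_e[(4/15)/(11/28)] = 4/15 × -0.3874 = -0.1033

D_KL(P||Q) = 0.0379 nats

Note: KL divergence is always non-negative and equals 0 iff P = Q.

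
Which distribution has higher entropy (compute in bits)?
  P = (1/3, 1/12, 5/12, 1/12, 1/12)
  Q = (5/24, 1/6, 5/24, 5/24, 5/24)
Q

Computing entropies in bits:
H(P) = 1.9508
H(Q) = 2.3167

Distribution Q has higher entropy.

Intuition: The distribution closer to uniform (more spread out) has higher entropy.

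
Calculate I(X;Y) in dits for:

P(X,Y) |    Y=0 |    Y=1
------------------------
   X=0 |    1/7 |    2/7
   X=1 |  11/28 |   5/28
0.0273 dits

Mutual information: I(X;Y) = H(X) + H(Y) - H(X,Y)

Marginals:
P(X) = (3/7, 4/7), H(X) = 0.2966 dits
P(Y) = (15/28, 13/28), H(Y) = 0.2999 dits

Joint entropy: H(X,Y) = 0.5692 dits

I(X;Y) = 0.2966 + 0.2999 - 0.5692 = 0.0273 dits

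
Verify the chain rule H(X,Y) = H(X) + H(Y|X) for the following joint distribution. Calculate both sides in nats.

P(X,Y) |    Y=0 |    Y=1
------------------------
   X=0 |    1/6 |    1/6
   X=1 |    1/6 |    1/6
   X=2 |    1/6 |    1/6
H(X,Y) = 1.7918, H(X) = 1.0986, H(Y|X) = 0.6931 (all in nats)

Chain rule: H(X,Y) = H(X) + H(Y|X)

Left side — joint entropy directly:
H(X,Y) = -Σ p(x,y) log p(x,y) = 1.7918 nats

Right side — compute H(Y|X) from the conditional distributions:
P(X) = (1/3, 1/3, 1/3), so H(X) = 1.0986 nats
H(Y|X) = Σ_x P(X=x) · H(Y|X=x):
  P(Y|X=0) = (1/2, 1/2), H(Y|X=0) = 0.6931, weight P(X=0) = 1/3
  P(Y|X=1) = (1/2, 1/2), H(Y|X=1) = 0.6931, weight P(X=1) = 1/3
  P(Y|X=2) = (1/2, 1/2), H(Y|X=2) = 0.6931, weight P(X=2) = 1/3
H(Y|X) = 0.6931 nats

H(X) + H(Y|X) = 1.0986 + 0.6931 = 1.7918 nats

Both sides equal 1.7918 nats. ✓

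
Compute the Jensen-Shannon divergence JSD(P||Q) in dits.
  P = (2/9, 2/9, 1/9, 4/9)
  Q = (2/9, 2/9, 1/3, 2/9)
0.0208 dits

Jensen-Shannon divergence is:
JSD(P||Q) = 0.5 × D_KL(P||M) + 0.5 × D_KL(Q||M)
where M = 0.5 × (P + Q) is the mixture distribution.

M = 0.5 × (2/9, 2/9, 1/9, 4/9) + 0.5 × (2/9, 2/9, 1/3, 2/9) = (2/9, 2/9, 2/9, 1/3)

D_KL(P||M) = 0.0221 dits
D_KL(Q||M) = 0.0196 dits

JSD(P||Q) = 0.5 × 0.0221 + 0.5 × 0.0196 = 0.0208 dits

Unlike KL divergence, JSD is symmetric and bounded: 0 ≤ JSD ≤ log(2).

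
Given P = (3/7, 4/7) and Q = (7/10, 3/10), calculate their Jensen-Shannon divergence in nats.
0.0380 nats

Jensen-Shannon divergence is:
JSD(P||Q) = 0.5 × D_KL(P||M) + 0.5 × D_KL(Q||M)
where M = 0.5 × (P + Q) is the mixture distribution.

M = 0.5 × (3/7, 4/7) + 0.5 × (7/10, 3/10) = (0.564286, 0.435714)

D_KL(P||M) = 0.0370 nats
D_KL(Q||M) = 0.0389 nats

JSD(P||Q) = 0.5 × 0.0370 + 0.5 × 0.0389 = 0.0380 nats

Unlike KL divergence, JSD is symmetric and bounded: 0 ≤ JSD ≤ log(2).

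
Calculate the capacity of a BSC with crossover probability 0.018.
0.8699 bits

For a binary symmetric channel (BSC) with error probability p:
Capacity C = 1 - H(p) bits per symbol

where H(p) = -p log₂(p) - (1-p) log₂(1-p) is the binary entropy function.

H(0.018) = 0.1301 bits
C = 1 - 0.1301 = 0.8699 bits per symbol

This means we can reliably transmit up to 0.8699 bits of information per channel use.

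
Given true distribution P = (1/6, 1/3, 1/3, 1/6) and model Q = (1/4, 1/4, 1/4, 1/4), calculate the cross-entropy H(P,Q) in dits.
0.6021 dits

Cross-entropy: H(P,Q) = -Σ p(x) log q(x)

Alternatively: H(P,Q) = H(P) + D_KL(P||Q)
H(P) = 0.5775 dits
D_KL(P||Q) = 0.0246 dits

H(P,Q) = 0.5775 + 0.0246 = 0.6021 dits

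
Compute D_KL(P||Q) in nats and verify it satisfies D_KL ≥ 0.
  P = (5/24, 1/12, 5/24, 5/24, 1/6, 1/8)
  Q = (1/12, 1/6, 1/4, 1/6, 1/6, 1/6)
0.1057 nats

KL divergence satisfies the Gibbs inequality: D_KL(P||Q) ≥ 0 for all distributions P, Q.

D_KL(P||Q) = Σ p(x) log(p(x)/q(x))
Term by term:
  x=0: 5/24 × log_e[(5/24)/(1/12)] = 0.1909
  x=1: 1/12 × log_e[(1/12)/(1/6)] = -0.0578
  x=2: 5/24 × log_e[(5/24)/(1/4)] = -0.0380
  x=3: 5/24 × log_e[(5/24)/(1/6)] = 0.0465
  x=4: 1/6 × log_e[(1/6)/(1/6)] = 0.0000
  x=5: 1/8 × log_e[(1/8)/(1/6)] = -0.0360
D_KL(P||Q) = 0.1057 nats

D_KL(P||Q) = 0.1057 ≥ 0 ✓

This non-negativity is a fundamental property: relative entropy cannot be negative because it measures how different Q is from P.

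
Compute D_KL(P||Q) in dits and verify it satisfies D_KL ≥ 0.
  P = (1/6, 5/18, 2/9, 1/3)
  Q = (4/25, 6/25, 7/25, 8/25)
0.0042 dits

KL divergence satisfies the Gibbs inequality: D_KL(P||Q) ≥ 0 for all distributions P, Q.

D_KL(P||Q) = Σ p(x) log(p(x)/q(x))
Term by term:
  x=0: 1/6 × log_10[(1/6)/(4/25)] = 0.0030
  x=1: 5/18 × log_10[(5/18)/(6/25)] = 0.0176
  x=2: 2/9 × log_10[(2/9)/(7/25)] = -0.0223
  x=3: 1/3 × log_10[(1/3)/(8/25)] = 0.0059
D_KL(P||Q) = 0.0042 dits

D_KL(P||Q) = 0.0042 ≥ 0 ✓

This non-negativity is a fundamental property: relative entropy cannot be negative because it measures how different Q is from P.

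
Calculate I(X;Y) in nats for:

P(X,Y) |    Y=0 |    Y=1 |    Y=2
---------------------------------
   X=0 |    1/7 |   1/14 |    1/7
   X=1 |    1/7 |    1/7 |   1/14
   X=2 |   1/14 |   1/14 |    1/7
0.0428 nats

Mutual information: I(X;Y) = H(X) + H(Y) - H(X,Y)

Marginals:
P(X) = (5/14, 5/14, 2/7), H(X) = 1.0934 nats
P(Y) = (5/14, 2/7, 5/14), H(Y) = 1.0934 nats

Joint entropy: H(X,Y) = 2.1440 nats

I(X;Y) = 1.0934 + 1.0934 - 2.1440 = 0.0428 nats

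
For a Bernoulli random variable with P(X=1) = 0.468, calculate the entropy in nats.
0.6911 nats

The binary entropy function is:
H(p) = -p log(p) - (1-p) log(1-p)

H(0.468) = -0.468 × log_e(0.468) - 0.532 × log_e(0.532)
H(0.468) = 0.6911 nats

Note: Binary entropy is maximized at p=0.5 (H=1 bit) and minimized at p=0 or p=1 (H=0).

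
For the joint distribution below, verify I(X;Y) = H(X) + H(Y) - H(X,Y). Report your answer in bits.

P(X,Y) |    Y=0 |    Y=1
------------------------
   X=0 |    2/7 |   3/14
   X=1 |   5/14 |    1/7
I(X;Y) = 0.0161 bits

Mutual information has multiple equivalent forms:
- I(X;Y) = H(X) - H(X|Y)
- I(X;Y) = H(Y) - H(Y|X)
- I(X;Y) = H(X) + H(Y) - H(X,Y)

Computing all quantities:
H(X) = 1.0000, H(Y) = 0.9403, H(X,Y) = 1.9242
H(X|Y) = 0.9839, H(Y|X) = 0.9242

Verification:
H(X) - H(X|Y) = 1.0000 - 0.9839 = 0.0161
H(Y) - H(Y|X) = 0.9403 - 0.9242 = 0.0161
H(X) + H(Y) - H(X,Y) = 1.0000 + 0.9403 - 1.9242 = 0.0161

All forms give I(X;Y) = 0.0161 bits. ✓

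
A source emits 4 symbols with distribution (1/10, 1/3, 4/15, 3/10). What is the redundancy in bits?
0.1099 bits

Redundancy measures how far a source is from maximum entropy:
R = H_max - H(X)

Maximum entropy for 4 symbols: H_max = log_2(4) = 2.0000 bits
Actual entropy: H(X) = 1.8901 bits
Redundancy: R = 2.0000 - 1.8901 = 0.1099 bits

This redundancy represents potential for compression: the source could be compressed by 0.1099 bits per symbol.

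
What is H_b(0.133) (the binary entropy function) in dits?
0.1703 dits

The binary entropy function is:
H(p) = -p log(p) - (1-p) log(1-p)

H(0.133) = -0.133 × log_10(0.133) - 0.867 × log_10(0.867)
H(0.133) = 0.1703 dits

Note: Binary entropy is maximized at p=0.5 (H=1 bit) and minimized at p=0 or p=1 (H=0).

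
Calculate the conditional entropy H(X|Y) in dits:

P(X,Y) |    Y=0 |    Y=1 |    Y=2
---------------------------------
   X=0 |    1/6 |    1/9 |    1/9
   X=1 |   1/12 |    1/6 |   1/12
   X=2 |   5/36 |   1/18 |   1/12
0.4570 dits

Using the chain rule: H(X|Y) = H(X,Y) - H(Y)

First, compute H(X,Y) = 0.9300 dits

Marginal P(Y) = (7/18, 1/3, 5/18)
H(Y) = 0.4731 dits

H(X|Y) = H(X,Y) - H(Y) = 0.9300 - 0.4731 = 0.4570 dits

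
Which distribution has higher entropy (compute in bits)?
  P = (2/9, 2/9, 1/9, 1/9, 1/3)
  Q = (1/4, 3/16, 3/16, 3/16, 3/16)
Q

Computing entropies in bits:
H(P) = 2.1972
H(Q) = 2.3113

Distribution Q has higher entropy.

Intuition: The distribution closer to uniform (more spread out) has higher entropy.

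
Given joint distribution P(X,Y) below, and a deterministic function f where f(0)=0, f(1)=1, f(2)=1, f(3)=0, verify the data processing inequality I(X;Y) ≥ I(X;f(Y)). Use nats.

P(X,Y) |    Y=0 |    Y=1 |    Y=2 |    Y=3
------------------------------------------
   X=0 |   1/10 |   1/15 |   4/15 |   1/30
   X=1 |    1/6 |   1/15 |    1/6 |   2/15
I(X;Y) = 0.0500, I(X;f(Y)) = 0.0395, inequality holds: 0.0500 ≥ 0.0395

Data Processing Inequality: For any Markov chain X → Y → Z, we have I(X;Y) ≥ I(X;Z).

Here Z = f(Y) is a deterministic function of Y, forming X → Y → Z.

Original I(X;Y) = 0.0500 nats

After applying f:
P(X,Z) where Z=f(Y):
- P(X,Z=0) = P(X,Y=0) + P(X,Y=3)
- P(X,Z=1) = P(X,Y=1) + P(X,Y=2)

I(X;Z) = I(X;f(Y)) = 0.0395 nats

Verification: 0.0500 ≥ 0.0395 ✓

Information cannot be created by processing; the function f can only lose information about X.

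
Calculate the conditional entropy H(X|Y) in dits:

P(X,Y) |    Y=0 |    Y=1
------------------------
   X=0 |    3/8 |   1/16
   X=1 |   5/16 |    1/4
0.2736 dits

Using the chain rule: H(X|Y) = H(X,Y) - H(Y)

First, compute H(X,Y) = 0.5434 dits

Marginal P(Y) = (11/16, 5/16)
H(Y) = 0.2697 dits

H(X|Y) = H(X,Y) - H(Y) = 0.5434 - 0.2697 = 0.2736 dits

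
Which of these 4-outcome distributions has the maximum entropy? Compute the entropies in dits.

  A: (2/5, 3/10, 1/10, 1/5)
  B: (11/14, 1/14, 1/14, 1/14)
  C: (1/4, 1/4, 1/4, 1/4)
C

For a discrete distribution over n outcomes, entropy is maximized by the uniform distribution.

Computing entropies:
H(A) = 0.5558 dits
H(B) = 0.3279 dits
H(C) = 0.6021 dits

The uniform distribution (where all probabilities equal 1/4) achieves the maximum entropy of log_10(4) = 0.6021 dits.

Distribution C has the highest entropy.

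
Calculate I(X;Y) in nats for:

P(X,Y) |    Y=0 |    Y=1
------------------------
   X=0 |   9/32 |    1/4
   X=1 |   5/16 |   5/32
0.0098 nats

Mutual information: I(X;Y) = H(X) + H(Y) - H(X,Y)

Marginals:
P(X) = (17/32, 15/32), H(X) = 0.6912 nats
P(Y) = (19/32, 13/32), H(Y) = 0.6755 nats

Joint entropy: H(X,Y) = 1.3569 nats

I(X;Y) = 0.6912 + 0.6755 - 1.3569 = 0.0098 nats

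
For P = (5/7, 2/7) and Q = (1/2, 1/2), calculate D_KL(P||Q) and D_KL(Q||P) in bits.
D_KL(P||Q) = 0.1369, D_KL(Q||P) = 0.1464

KL divergence is not symmetric: D_KL(P||Q) ≠ D_KL(Q||P) in general.

D_KL(P||Q) = 0.1369 bits
D_KL(Q||P) = 0.1464 bits

No, they are not equal!

This asymmetry is why KL divergence is not a true distance metric.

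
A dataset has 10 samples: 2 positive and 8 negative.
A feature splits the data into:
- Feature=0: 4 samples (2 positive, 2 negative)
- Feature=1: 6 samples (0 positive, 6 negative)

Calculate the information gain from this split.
0.3219 bits

Information Gain = H(Y) - H(Y|Feature)

Before split:
P(positive) = 2/10 = 0.2000
H(Y) = 0.7219 bits

After split:
Feature=0: H = 1.0000 bits (weight = 4/10)
Feature=1: H = 0.0000 bits (weight = 6/10)
H(Y|Feature) = (4/10)×1.0000 + (6/10)×0.0000 = 0.4000 bits

Information Gain = 0.7219 - 0.4000 = 0.3219 bits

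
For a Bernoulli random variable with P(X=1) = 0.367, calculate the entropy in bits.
0.9483 bits

The binary entropy function is:
H(p) = -p log(p) - (1-p) log(1-p)

H(0.367) = -0.367 × log_2(0.367) - 0.633 × log_2(0.633)
H(0.367) = 0.9483 bits

Note: Binary entropy is maximized at p=0.5 (H=1 bit) and minimized at p=0 or p=1 (H=0).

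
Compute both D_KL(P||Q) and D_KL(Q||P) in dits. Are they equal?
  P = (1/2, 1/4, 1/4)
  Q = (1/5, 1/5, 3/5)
D_KL(P||Q) = 0.1281, D_KL(Q||P) = 0.1292

KL divergence is not symmetric: D_KL(P||Q) ≠ D_KL(Q||P) in general.

D_KL(P||Q) = 0.1281 dits
D_KL(Q||P) = 0.1292 dits

No, they are not equal!

This asymmetry is why KL divergence is not a true distance metric.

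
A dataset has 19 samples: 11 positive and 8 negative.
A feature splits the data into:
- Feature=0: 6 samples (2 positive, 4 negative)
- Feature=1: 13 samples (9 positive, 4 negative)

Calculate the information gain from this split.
0.0827 bits

Information Gain = H(Y) - H(Y|Feature)

Before split:
P(positive) = 11/19 = 0.5789
H(Y) = 0.9819 bits

After split:
Feature=0: H = 0.9183 bits (weight = 6/19)
Feature=1: H = 0.8905 bits (weight = 13/19)
H(Y|Feature) = (6/19)×0.9183 + (13/19)×0.8905 = 0.8993 bits

Information Gain = 0.9819 - 0.8993 = 0.0827 bits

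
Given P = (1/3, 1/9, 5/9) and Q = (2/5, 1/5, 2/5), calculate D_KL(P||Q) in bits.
0.0814 bits

KL divergence: D_KL(P||Q) = Σ p(x) log(p(x)/q(x))

Computing term by term:
  x=0: 1/3 × log_2[(1/3)/(2/5)] = 1/3 × -0.2630 = -0.0877
  x=1: 1/9 × log_2[(1/9)/(1/5)] = 1/9 × -0.8480 = -0.0942
  x=2: 5/9 × log_2[(5/9)/(2/5)] = 5/9 × 0.4739 = 0.2633

D_KL(P||Q) = 0.0814 bits

Note: KL divergence is always non-negative and equals 0 iff P = Q.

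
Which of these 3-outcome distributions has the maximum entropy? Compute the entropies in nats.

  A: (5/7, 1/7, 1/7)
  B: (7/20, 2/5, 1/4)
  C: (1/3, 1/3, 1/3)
C

For a discrete distribution over n outcomes, entropy is maximized by the uniform distribution.

Computing entropies:
H(A) = 0.7963 nats
H(B) = 1.0805 nats
H(C) = 1.0986 nats

The uniform distribution (where all probabilities equal 1/3) achieves the maximum entropy of log_e(3) = 1.0986 nats.

Distribution C has the highest entropy.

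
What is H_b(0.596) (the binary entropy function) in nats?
0.6746 nats

The binary entropy function is:
H(p) = -p log(p) - (1-p) log(1-p)

H(0.596) = -0.596 × log_e(0.596) - 0.404 × log_e(0.404)
H(0.596) = 0.6746 nats

Note: Binary entropy is maximized at p=0.5 (H=1 bit) and minimized at p=0 or p=1 (H=0).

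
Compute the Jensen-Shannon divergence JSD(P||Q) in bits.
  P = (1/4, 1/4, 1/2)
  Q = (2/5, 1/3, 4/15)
0.0429 bits

Jensen-Shannon divergence is:
JSD(P||Q) = 0.5 × D_KL(P||M) + 0.5 × D_KL(Q||M)
where M = 0.5 × (P + Q) is the mixture distribution.

M = 0.5 × (1/4, 1/4, 1/2) + 0.5 × (2/5, 1/3, 4/15) = (13/40, 7/24, 0.383333)

D_KL(P||M) = 0.0414 bits
D_KL(Q||M) = 0.0444 bits

JSD(P||Q) = 0.5 × 0.0414 + 0.5 × 0.0444 = 0.0429 bits

Unlike KL divergence, JSD is symmetric and bounded: 0 ≤ JSD ≤ log(2).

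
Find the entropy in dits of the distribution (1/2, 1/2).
0.3010 dits

Shannon entropy is H(X) = -Σ p(x) log p(x).

For P = (1/2, 1/2):
H = -1/2 × log_10(1/2) -1/2 × log_10(1/2)
H = 0.3010 dits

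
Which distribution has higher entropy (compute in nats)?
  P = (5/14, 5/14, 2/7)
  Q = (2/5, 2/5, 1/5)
P

Computing entropies in nats:
H(P) = 1.0934
H(Q) = 1.0549

Distribution P has higher entropy.

Intuition: The distribution closer to uniform (more spread out) has higher entropy.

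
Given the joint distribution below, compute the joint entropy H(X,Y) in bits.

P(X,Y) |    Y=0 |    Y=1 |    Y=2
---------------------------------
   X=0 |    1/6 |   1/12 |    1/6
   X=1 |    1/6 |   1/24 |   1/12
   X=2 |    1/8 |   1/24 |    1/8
3.0221 bits

Joint entropy is H(X,Y) = -Σ_{x,y} p(x,y) log p(x,y).

Summing over all non-zero entries:
H(X,Y) = -[1/6·log_2(1/6) + 1/12·log_2(1/12) + 1/6·log_2(1/6) + 1/6·log_2(1/6) + 1/24·log_2(1/24) + 1/12·log_2(1/12) + 1/8·log_2(1/8) + 1/24·log_2(1/24) + 1/8·log_2(1/8)]
H(X,Y) = 3.0221 bits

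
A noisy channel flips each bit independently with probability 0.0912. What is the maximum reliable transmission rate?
0.5595 bits

For a binary symmetric channel (BSC) with error probability p:
Capacity C = 1 - H(p) bits per symbol

where H(p) = -p log₂(p) - (1-p) log₂(1-p) is the binary entropy function.

H(0.0912) = 0.4405 bits
C = 1 - 0.4405 = 0.5595 bits per symbol

This means we can reliably transmit up to 0.5595 bits of information per channel use.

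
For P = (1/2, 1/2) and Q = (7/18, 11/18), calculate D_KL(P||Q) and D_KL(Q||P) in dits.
D_KL(P||Q) = 0.0110, D_KL(Q||P) = 0.0108

KL divergence is not symmetric: D_KL(P||Q) ≠ D_KL(Q||P) in general.

D_KL(P||Q) = 0.0110 dits
D_KL(Q||P) = 0.0108 dits

No, they are not equal!

This asymmetry is why KL divergence is not a true distance metric.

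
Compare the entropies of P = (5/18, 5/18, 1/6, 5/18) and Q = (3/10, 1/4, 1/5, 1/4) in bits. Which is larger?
Q

Computing entropies in bits:
H(P) = 1.9708
H(Q) = 1.9855

Distribution Q has higher entropy.

Intuition: The distribution closer to uniform (more spread out) has higher entropy.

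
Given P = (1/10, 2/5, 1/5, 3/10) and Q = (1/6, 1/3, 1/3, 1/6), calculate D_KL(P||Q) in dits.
0.0417 dits

KL divergence: D_KL(P||Q) = Σ p(x) log(p(x)/q(x))

Computing term by term:
  x=0: 1/10 × log_10[(1/10)/(1/6)] = 1/10 × -0.2218 = -0.0222
  x=1: 2/5 × log_10[(2/5)/(1/3)] = 2/5 × 0.0792 = 0.0317
  x=2: 1/5 × log_10[(1/5)/(1/3)] = 1/5 × -0.2218 = -0.0444
  x=3: 3/10 × log_10[(3/10)/(1/6)] = 3/10 × 0.2553 = 0.0766

D_KL(P||Q) = 0.0417 dits

Note: KL divergence is always non-negative and equals 0 iff P = Q.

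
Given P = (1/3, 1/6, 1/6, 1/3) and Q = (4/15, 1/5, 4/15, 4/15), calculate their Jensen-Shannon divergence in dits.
0.0045 dits

Jensen-Shannon divergence is:
JSD(P||Q) = 0.5 × D_KL(P||M) + 0.5 × D_KL(Q||M)
where M = 0.5 × (P + Q) is the mixture distribution.

M = 0.5 × (1/3, 1/6, 1/6, 1/3) + 0.5 × (4/15, 1/5, 4/15, 4/15) = (3/10, 0.183333, 0.216667, 3/10)

D_KL(P||M) = 0.0046 dits
D_KL(Q||M) = 0.0043 dits

JSD(P||Q) = 0.5 × 0.0046 + 0.5 × 0.0043 = 0.0045 dits

Unlike KL divergence, JSD is symmetric and bounded: 0 ≤ JSD ≤ log(2).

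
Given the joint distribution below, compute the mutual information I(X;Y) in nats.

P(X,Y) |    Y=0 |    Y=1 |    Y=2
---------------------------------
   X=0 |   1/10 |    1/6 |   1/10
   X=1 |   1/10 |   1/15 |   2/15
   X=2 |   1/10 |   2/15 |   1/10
0.0228 nats

Mutual information: I(X;Y) = H(X) + H(Y) - H(X,Y)

Marginals:
P(X) = (11/30, 3/10, 1/3), H(X) = 1.0953 nats
P(Y) = (3/10, 11/30, 1/3), H(Y) = 1.0953 nats

Joint entropy: H(X,Y) = 2.1678 nats

I(X;Y) = 1.0953 + 1.0953 - 2.1678 = 0.0228 nats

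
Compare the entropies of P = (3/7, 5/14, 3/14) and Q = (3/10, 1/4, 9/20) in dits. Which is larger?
Q

Computing entropies in dits:
H(P) = 0.4608
H(Q) = 0.4634

Distribution Q has higher entropy.

Intuition: The distribution closer to uniform (more spread out) has higher entropy.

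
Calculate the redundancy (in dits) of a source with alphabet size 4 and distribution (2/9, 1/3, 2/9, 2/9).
0.0075 dits

Redundancy measures how far a source is from maximum entropy:
R = H_max - H(X)

Maximum entropy for 4 symbols: H_max = log_10(4) = 0.6021 dits
Actual entropy: H(X) = 0.5945 dits
Redundancy: R = 0.6021 - 0.5945 = 0.0075 dits

This redundancy represents potential for compression: the source could be compressed by 0.0075 dits per symbol.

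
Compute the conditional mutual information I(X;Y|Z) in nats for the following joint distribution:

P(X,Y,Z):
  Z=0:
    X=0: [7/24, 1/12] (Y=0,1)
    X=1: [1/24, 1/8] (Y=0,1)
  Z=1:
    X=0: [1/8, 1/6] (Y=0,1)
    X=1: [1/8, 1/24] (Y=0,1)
0.0914 nats

Conditional mutual information: I(X;Y|Z) = H(X|Z) + H(Y|Z) - H(X,Y|Z)

H(Z) = 0.6897
H(X,Z) = 1.3244 → H(X|Z) = 0.6348
H(Y,Z) = 1.3664 → H(Y|Z) = 0.6767
H(X,Y,Z) = 1.9097 → H(X,Y|Z) = 1.2200

I(X;Y|Z) = 0.6348 + 0.6767 - 1.2200 = 0.0914 nats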